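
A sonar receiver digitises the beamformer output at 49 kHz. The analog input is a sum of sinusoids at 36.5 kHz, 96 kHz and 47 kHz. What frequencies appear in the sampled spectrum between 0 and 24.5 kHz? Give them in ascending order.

2 kHz, 12.5 kHz

fs/2 = 24.5 kHz.
36.5 kHz > fs/2 = 24.5 kHz, folds to fs − 36.5 kHz = 12.5 kHz.
96 kHz mod fs = 47 kHz.
47 kHz > fs/2 = 24.5 kHz, folds to fs − 47 kHz = 2 kHz.
47 kHz > fs/2 = 24.5 kHz, folds to fs − 47 kHz = 2 kHz.
Distinct values: {2 kHz, 12.5 kHz}.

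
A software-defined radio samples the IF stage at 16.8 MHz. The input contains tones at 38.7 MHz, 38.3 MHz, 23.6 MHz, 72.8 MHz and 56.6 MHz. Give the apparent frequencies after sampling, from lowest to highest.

4.7 MHz, 5.1 MHz, 5.6 MHz, 6.2 MHz, 6.8 MHz

fs/2 = 8.4 MHz.
38.7 MHz mod fs = 5.1 MHz.
5.1 MHz ≤ fs/2 = 8.4 MHz, appears at 5.1 MHz.
38.3 MHz mod fs = 4.7 MHz.
4.7 MHz ≤ fs/2 = 8.4 MHz, appears at 4.7 MHz.
23.6 MHz mod fs = 6.8 MHz.
6.8 MHz ≤ fs/2 = 8.4 MHz, appears at 6.8 MHz.
72.8 MHz mod fs = 5.6 MHz.
5.6 MHz ≤ fs/2 = 8.4 MHz, appears at 5.6 MHz.
56.6 MHz mod fs = 6.2 MHz.
6.2 MHz ≤ fs/2 = 8.4 MHz, appears at 6.2 MHz.
Distinct values: {4.7 MHz, 5.1 MHz, 5.6 MHz, 6.2 MHz, 6.8 MHz}.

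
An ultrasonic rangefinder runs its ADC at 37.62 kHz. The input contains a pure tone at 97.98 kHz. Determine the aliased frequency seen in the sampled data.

97.98 kHz mod fs = 22.74 kHz.
22.74 kHz > fs/2 = 18.81 kHz, folds to fs − 22.74 kHz = 14.88 kHz.

14.88 kHz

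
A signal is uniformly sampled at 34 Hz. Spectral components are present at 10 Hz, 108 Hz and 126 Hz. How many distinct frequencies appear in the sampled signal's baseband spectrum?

fs/2 = 17 Hz.
10 Hz ≤ fs/2 = 17 Hz, passes unchanged.
108 Hz mod fs = 6 Hz.
6 Hz ≤ fs/2 = 17 Hz, appears at 6 Hz.
126 Hz mod fs = 24 Hz.
24 Hz > fs/2 = 17 Hz, folds to fs − 24 Hz = 10 Hz.
Distinct values: {6 Hz, 10 Hz} → 2.

2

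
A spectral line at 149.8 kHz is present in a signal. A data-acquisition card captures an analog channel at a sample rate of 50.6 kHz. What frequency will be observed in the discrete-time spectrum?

149.8 kHz mod fs = 48.6 kHz.
48.6 kHz > fs/2 = 25.3 kHz, folds to fs − 48.6 kHz = 2 kHz.

2 kHz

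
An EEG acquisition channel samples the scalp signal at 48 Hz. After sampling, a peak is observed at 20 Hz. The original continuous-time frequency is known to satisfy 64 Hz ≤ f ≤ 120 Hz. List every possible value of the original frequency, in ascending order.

68 Hz, 76 Hz, 116 Hz

Frequencies that alias to 20 Hz are k·fs ± 20 Hz for integer k ≥ 0.
k=0: 20 Hz.
k=1: 28 Hz, 68 Hz.
k=2: 76 Hz, 116 Hz.
k=3: 124 Hz, 164 Hz.
Within [64 Hz, 120 Hz]: 68 Hz, 76 Hz, 116 Hz.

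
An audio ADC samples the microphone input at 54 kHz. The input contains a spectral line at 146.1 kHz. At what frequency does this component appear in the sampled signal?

146.1 kHz mod fs = 38.1 kHz.
38.1 kHz > fs/2 = 27 kHz, folds to fs − 38.1 kHz = 15.9 kHz.

15.9 kHz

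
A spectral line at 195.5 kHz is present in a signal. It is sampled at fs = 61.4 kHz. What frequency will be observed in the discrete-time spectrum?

11.3 kHz

195.5 kHz mod fs = 11.3 kHz.
11.3 kHz ≤ fs/2 = 30.7 kHz, appears at 11.3 kHz.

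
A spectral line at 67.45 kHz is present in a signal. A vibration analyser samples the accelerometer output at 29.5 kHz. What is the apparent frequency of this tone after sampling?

67.45 kHz mod fs = 8.45 kHz.
8.45 kHz ≤ fs/2 = 14.75 kHz, appears at 8.45 kHz.

8.45 kHz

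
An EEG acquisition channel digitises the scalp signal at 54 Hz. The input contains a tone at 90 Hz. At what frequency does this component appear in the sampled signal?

90 Hz mod fs = 36 Hz.
36 Hz > fs/2 = 27 Hz, folds to fs − 36 Hz = 18 Hz.

18 Hz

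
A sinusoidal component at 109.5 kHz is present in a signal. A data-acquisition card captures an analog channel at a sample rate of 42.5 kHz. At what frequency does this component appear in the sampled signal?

109.5 kHz mod fs = 24.5 kHz.
24.5 kHz > fs/2 = 21.25 kHz, folds to fs − 24.5 kHz = 18 kHz.

18 kHz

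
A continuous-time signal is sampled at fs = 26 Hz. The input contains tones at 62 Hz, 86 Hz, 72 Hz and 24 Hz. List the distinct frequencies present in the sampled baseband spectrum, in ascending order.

fs/2 = 13 Hz.
62 Hz mod fs = 10 Hz.
10 Hz ≤ fs/2 = 13 Hz, appears at 10 Hz.
86 Hz mod fs = 8 Hz.
8 Hz ≤ fs/2 = 13 Hz, appears at 8 Hz.
72 Hz mod fs = 20 Hz.
20 Hz > fs/2 = 13 Hz, folds to fs − 20 Hz = 6 Hz.
24 Hz > fs/2 = 13 Hz, folds to fs − 24 Hz = 2 Hz.
Distinct values: {2 Hz, 6 Hz, 8 Hz, 10 Hz}.

2 Hz, 6 Hz, 8 Hz, 10 Hz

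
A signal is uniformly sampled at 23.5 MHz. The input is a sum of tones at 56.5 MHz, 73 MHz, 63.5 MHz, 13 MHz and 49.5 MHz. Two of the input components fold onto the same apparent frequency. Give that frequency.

fs/2 = 11.75 MHz.
56.5 MHz mod fs = 9.5 MHz.
9.5 MHz ≤ fs/2 = 11.75 MHz, appears at 9.5 MHz.
73 MHz mod fs = 2.5 MHz.
2.5 MHz ≤ fs/2 = 11.75 MHz, appears at 2.5 MHz.
63.5 MHz mod fs = 16.5 MHz.
16.5 MHz > fs/2 = 11.75 MHz, folds to fs − 16.5 MHz = 7 MHz.
13 MHz > fs/2 = 11.75 MHz, folds to fs − 13 MHz = 10.5 MHz.
49.5 MHz mod fs = 2.5 MHz.
2.5 MHz ≤ fs/2 = 11.75 MHz, appears at 2.5 MHz.
49.5 MHz and 73 MHz both map to 2.5 MHz.

2.5 MHz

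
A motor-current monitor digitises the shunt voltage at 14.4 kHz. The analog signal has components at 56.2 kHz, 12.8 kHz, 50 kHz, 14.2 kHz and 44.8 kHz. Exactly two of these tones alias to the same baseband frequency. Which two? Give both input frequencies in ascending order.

fs/2 = 7.2 kHz.
56.2 kHz mod fs = 13 kHz.
13 kHz > fs/2 = 7.2 kHz, folds to fs − 13 kHz = 1.4 kHz.
12.8 kHz > fs/2 = 7.2 kHz, folds to fs − 12.8 kHz = 1.6 kHz.
50 kHz mod fs = 6.8 kHz.
6.8 kHz ≤ fs/2 = 7.2 kHz, appears at 6.8 kHz.
14.2 kHz > fs/2 = 7.2 kHz, folds to fs − 14.2 kHz = 0.2 kHz.
44.8 kHz mod fs = 1.6 kHz.
1.6 kHz ≤ fs/2 = 7.2 kHz, appears at 1.6 kHz.
12.8 kHz and 44.8 kHz both map to 1.6 kHz.

12.8 kHz, 44.8 kHz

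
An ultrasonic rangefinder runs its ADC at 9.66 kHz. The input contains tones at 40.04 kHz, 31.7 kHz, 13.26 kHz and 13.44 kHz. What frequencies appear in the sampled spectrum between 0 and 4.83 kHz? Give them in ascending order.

1.4 kHz, 2.72 kHz, 3.6 kHz, 3.78 kHz

fs/2 = 4.83 kHz.
40.04 kHz mod fs = 1.4 kHz.
1.4 kHz ≤ fs/2 = 4.83 kHz, appears at 1.4 kHz.
31.7 kHz mod fs = 2.72 kHz.
2.72 kHz ≤ fs/2 = 4.83 kHz, appears at 2.72 kHz.
13.26 kHz mod fs = 3.6 kHz.
3.6 kHz ≤ fs/2 = 4.83 kHz, appears at 3.6 kHz.
13.44 kHz mod fs = 3.78 kHz.
3.78 kHz ≤ fs/2 = 4.83 kHz, appears at 3.78 kHz.
Distinct values: {1.4 kHz, 2.72 kHz, 3.6 kHz, 3.78 kHz}.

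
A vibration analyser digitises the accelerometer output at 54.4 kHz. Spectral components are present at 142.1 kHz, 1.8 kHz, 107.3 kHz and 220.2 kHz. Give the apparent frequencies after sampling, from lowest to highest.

1.5 kHz, 1.8 kHz, 2.6 kHz, 21.1 kHz

fs/2 = 27.2 kHz.
142.1 kHz mod fs = 33.3 kHz.
33.3 kHz > fs/2 = 27.2 kHz, folds to fs − 33.3 kHz = 21.1 kHz.
1.8 kHz ≤ fs/2 = 27.2 kHz, passes unchanged.
107.3 kHz mod fs = 52.9 kHz.
52.9 kHz > fs/2 = 27.2 kHz, folds to fs − 52.9 kHz = 1.5 kHz.
220.2 kHz mod fs = 2.6 kHz.
2.6 kHz ≤ fs/2 = 27.2 kHz, appears at 2.6 kHz.
Distinct values: {1.5 kHz, 1.8 kHz, 2.6 kHz, 21.1 kHz}.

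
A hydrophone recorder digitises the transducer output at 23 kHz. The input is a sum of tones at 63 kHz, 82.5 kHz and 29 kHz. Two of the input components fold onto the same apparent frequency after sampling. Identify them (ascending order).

29 kHz, 63 kHz

fs/2 = 11.5 kHz.
63 kHz mod fs = 17 kHz.
17 kHz > fs/2 = 11.5 kHz, folds to fs − 17 kHz = 6 kHz.
82.5 kHz mod fs = 13.5 kHz.
13.5 kHz > fs/2 = 11.5 kHz, folds to fs − 13.5 kHz = 9.5 kHz.
29 kHz mod fs = 6 kHz.
6 kHz ≤ fs/2 = 11.5 kHz, appears at 6 kHz.
29 kHz and 63 kHz both map to 6 kHz.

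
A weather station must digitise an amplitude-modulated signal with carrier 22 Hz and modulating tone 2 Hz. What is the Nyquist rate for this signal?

48 Hz

AM sidebands sit at fc ± fm = 20 Hz and 24 Hz.
Highest-frequency component: 24 Hz.
Nyquist rate = 2 × 24 Hz = 48 Hz.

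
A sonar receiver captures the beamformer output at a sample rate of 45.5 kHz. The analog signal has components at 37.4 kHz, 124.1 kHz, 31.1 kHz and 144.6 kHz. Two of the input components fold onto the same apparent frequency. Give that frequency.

8.1 kHz

fs/2 = 22.75 kHz.
37.4 kHz > fs/2 = 22.75 kHz, folds to fs − 37.4 kHz = 8.1 kHz.
124.1 kHz mod fs = 33.1 kHz.
33.1 kHz > fs/2 = 22.75 kHz, folds to fs − 33.1 kHz = 12.4 kHz.
31.1 kHz > fs/2 = 22.75 kHz, folds to fs − 31.1 kHz = 14.4 kHz.
144.6 kHz mod fs = 8.1 kHz.
8.1 kHz ≤ fs/2 = 22.75 kHz, appears at 8.1 kHz.
37.4 kHz and 144.6 kHz both map to 8.1 kHz.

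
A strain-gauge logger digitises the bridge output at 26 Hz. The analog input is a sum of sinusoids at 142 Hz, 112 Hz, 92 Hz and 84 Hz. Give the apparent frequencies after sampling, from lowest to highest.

fs/2 = 13 Hz.
142 Hz mod fs = 12 Hz.
12 Hz ≤ fs/2 = 13 Hz, appears at 12 Hz.
112 Hz mod fs = 8 Hz.
8 Hz ≤ fs/2 = 13 Hz, appears at 8 Hz.
92 Hz mod fs = 14 Hz.
14 Hz > fs/2 = 13 Hz, folds to fs − 14 Hz = 12 Hz.
84 Hz mod fs = 6 Hz.
6 Hz ≤ fs/2 = 13 Hz, appears at 6 Hz.
Distinct values: {6 Hz, 8 Hz, 12 Hz}.

6 Hz, 8 Hz, 12 Hz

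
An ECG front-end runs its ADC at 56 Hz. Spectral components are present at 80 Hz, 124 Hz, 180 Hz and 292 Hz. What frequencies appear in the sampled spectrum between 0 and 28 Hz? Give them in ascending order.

fs/2 = 28 Hz.
80 Hz mod fs = 24 Hz.
24 Hz ≤ fs/2 = 28 Hz, appears at 24 Hz.
124 Hz mod fs = 12 Hz.
12 Hz ≤ fs/2 = 28 Hz, appears at 12 Hz.
180 Hz mod fs = 12 Hz.
12 Hz ≤ fs/2 = 28 Hz, appears at 12 Hz.
292 Hz mod fs = 12 Hz.
12 Hz ≤ fs/2 = 28 Hz, appears at 12 Hz.
Distinct values: {12 Hz, 24 Hz}.

12 Hz, 24 Hz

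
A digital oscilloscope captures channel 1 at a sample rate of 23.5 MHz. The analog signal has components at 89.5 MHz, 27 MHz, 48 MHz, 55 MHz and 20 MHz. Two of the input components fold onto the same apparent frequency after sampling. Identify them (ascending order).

fs/2 = 11.75 MHz.
89.5 MHz mod fs = 19 MHz.
19 MHz > fs/2 = 11.75 MHz, folds to fs − 19 MHz = 4.5 MHz.
27 MHz mod fs = 3.5 MHz.
3.5 MHz ≤ fs/2 = 11.75 MHz, appears at 3.5 MHz.
48 MHz mod fs = 1 MHz.
1 MHz ≤ fs/2 = 11.75 MHz, appears at 1 MHz.
55 MHz mod fs = 8 MHz.
8 MHz ≤ fs/2 = 11.75 MHz, appears at 8 MHz.
20 MHz > fs/2 = 11.75 MHz, folds to fs − 20 MHz = 3.5 MHz.
20 MHz and 27 MHz both map to 3.5 MHz.

20 MHz, 27 MHz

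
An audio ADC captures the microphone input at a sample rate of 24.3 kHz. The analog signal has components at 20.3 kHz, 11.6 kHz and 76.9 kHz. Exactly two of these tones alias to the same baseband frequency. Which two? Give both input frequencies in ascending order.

20.3 kHz, 76.9 kHz

fs/2 = 12.15 kHz.
20.3 kHz > fs/2 = 12.15 kHz, folds to fs − 20.3 kHz = 4 kHz.
11.6 kHz ≤ fs/2 = 12.15 kHz, passes unchanged.
76.9 kHz mod fs = 4 kHz.
4 kHz ≤ fs/2 = 12.15 kHz, appears at 4 kHz.
20.3 kHz and 76.9 kHz both map to 4 kHz.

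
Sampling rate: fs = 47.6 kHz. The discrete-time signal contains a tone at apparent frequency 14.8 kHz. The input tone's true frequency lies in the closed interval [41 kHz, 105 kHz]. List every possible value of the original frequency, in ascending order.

62.4 kHz, 80.4 kHz

Frequencies that alias to 14.8 kHz are k·fs ± 14.8 kHz for integer k ≥ 0.
k=0: 14.8 kHz.
k=1: 32.8 kHz, 62.4 kHz.
k=2: 80.4 kHz, 110 kHz.
k=3: 128 kHz, 157.6 kHz.
Within [41 kHz, 105 kHz]: 62.4 kHz, 80.4 kHz.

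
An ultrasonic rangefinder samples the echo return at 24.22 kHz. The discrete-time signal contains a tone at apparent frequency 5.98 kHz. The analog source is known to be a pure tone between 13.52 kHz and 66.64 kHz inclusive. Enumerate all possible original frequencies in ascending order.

18.24 kHz, 30.2 kHz, 42.46 kHz, 54.42 kHz

Frequencies that alias to 5.98 kHz are k·fs ± 5.98 kHz for integer k ≥ 0.
k=0: 5.98 kHz.
k=1: 18.24 kHz, 30.2 kHz.
k=2: 42.46 kHz, 54.42 kHz.
k=3: 66.68 kHz, 78.64 kHz.
Within [13.52 kHz, 66.64 kHz]: 18.24 kHz, 30.2 kHz, 42.46 kHz, 54.42 kHz.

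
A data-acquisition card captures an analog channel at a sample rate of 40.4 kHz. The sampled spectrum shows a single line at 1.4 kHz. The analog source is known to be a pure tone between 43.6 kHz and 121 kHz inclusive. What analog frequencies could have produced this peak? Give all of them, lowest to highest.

79.4 kHz, 82.2 kHz, 119.8 kHz

Frequencies that alias to 1.4 kHz are k·fs ± 1.4 kHz for integer k ≥ 0.
k=0: 1.4 kHz.
k=1: 39 kHz, 41.8 kHz.
k=2: 79.4 kHz, 82.2 kHz.
k=3: 119.8 kHz, 122.6 kHz.
k=4: 160.2 kHz, 163 kHz.
Within [43.6 kHz, 121 kHz]: 79.4 kHz, 82.2 kHz, 119.8 kHz.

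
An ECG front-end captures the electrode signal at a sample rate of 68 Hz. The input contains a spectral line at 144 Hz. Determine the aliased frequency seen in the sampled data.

8 Hz

144 Hz mod fs = 8 Hz.
8 Hz ≤ fs/2 = 34 Hz, appears at 8 Hz.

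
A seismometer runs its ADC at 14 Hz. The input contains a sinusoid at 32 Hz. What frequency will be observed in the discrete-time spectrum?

32 Hz mod fs = 4 Hz.
4 Hz ≤ fs/2 = 7 Hz, appears at 4 Hz.

4 Hz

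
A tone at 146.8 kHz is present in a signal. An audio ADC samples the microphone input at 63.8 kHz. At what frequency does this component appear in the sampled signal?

146.8 kHz mod fs = 19.2 kHz.
19.2 kHz ≤ fs/2 = 31.9 kHz, appears at 19.2 kHz.

19.2 kHz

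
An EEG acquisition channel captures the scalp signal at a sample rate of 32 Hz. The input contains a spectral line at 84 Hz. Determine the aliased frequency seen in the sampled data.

84 Hz mod fs = 20 Hz.
20 Hz > fs/2 = 16 Hz, folds to fs − 20 Hz = 12 Hz.

12 Hz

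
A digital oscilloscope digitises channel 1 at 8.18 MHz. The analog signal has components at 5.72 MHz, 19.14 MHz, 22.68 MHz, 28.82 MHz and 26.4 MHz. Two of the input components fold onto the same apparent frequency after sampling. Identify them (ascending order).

fs/2 = 4.09 MHz.
5.72 MHz > fs/2 = 4.09 MHz, folds to fs − 5.72 MHz = 2.46 MHz.
19.14 MHz mod fs = 2.78 MHz.
2.78 MHz ≤ fs/2 = 4.09 MHz, appears at 2.78 MHz.
22.68 MHz mod fs = 6.32 MHz.
6.32 MHz > fs/2 = 4.09 MHz, folds to fs − 6.32 MHz = 1.86 MHz.
28.82 MHz mod fs = 4.28 MHz.
4.28 MHz > fs/2 = 4.09 MHz, folds to fs − 4.28 MHz = 3.9 MHz.
26.4 MHz mod fs = 1.86 MHz.
1.86 MHz ≤ fs/2 = 4.09 MHz, appears at 1.86 MHz.
22.68 MHz and 26.4 MHz both map to 1.86 MHz.

22.68 MHz, 26.4 MHz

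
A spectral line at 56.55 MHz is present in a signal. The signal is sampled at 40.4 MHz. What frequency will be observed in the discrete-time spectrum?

56.55 MHz mod fs = 16.15 MHz.
16.15 MHz ≤ fs/2 = 20.2 MHz, appears at 16.15 MHz.

16.15 MHz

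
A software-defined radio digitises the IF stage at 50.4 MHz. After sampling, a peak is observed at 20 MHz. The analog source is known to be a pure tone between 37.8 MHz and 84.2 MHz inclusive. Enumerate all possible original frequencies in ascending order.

70.4 MHz, 80.8 MHz

Frequencies that alias to 20 MHz are k·fs ± 20 MHz for integer k ≥ 0.
k=0: 20 MHz.
k=1: 30.4 MHz, 70.4 MHz.
k=2: 80.8 MHz, 120.8 MHz.
k=3: 131.2 MHz, 171.2 MHz.
Within [37.8 MHz, 84.2 MHz]: 70.4 MHz, 80.8 MHz.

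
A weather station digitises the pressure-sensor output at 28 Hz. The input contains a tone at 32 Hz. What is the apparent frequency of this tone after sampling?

32 Hz mod fs = 4 Hz.
4 Hz ≤ fs/2 = 14 Hz, appears at 4 Hz.

4 Hz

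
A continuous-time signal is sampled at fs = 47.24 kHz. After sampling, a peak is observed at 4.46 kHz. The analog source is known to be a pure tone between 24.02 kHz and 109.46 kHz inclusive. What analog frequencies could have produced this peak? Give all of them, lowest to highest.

Frequencies that alias to 4.46 kHz are k·fs ± 4.46 kHz for integer k ≥ 0.
k=0: 4.46 kHz.
k=1: 42.78 kHz, 51.7 kHz.
k=2: 90.02 kHz, 98.94 kHz.
k=3: 137.26 kHz, 146.18 kHz.
Within [24.02 kHz, 109.46 kHz]: 42.78 kHz, 51.7 kHz, 90.02 kHz, 98.94 kHz.

42.78 kHz, 51.7 kHz, 90.02 kHz, 98.94 kHz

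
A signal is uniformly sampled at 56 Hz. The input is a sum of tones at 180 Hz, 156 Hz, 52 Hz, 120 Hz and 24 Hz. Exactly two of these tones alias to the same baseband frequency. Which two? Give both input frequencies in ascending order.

156 Hz, 180 Hz

fs/2 = 28 Hz.
180 Hz mod fs = 12 Hz.
12 Hz ≤ fs/2 = 28 Hz, appears at 12 Hz.
156 Hz mod fs = 44 Hz.
44 Hz > fs/2 = 28 Hz, folds to fs − 44 Hz = 12 Hz.
52 Hz > fs/2 = 28 Hz, folds to fs − 52 Hz = 4 Hz.
120 Hz mod fs = 8 Hz.
8 Hz ≤ fs/2 = 28 Hz, appears at 8 Hz.
24 Hz ≤ fs/2 = 28 Hz, passes unchanged.
156 Hz and 180 Hz both map to 12 Hz.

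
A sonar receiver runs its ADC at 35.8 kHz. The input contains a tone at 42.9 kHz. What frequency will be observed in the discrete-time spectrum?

42.9 kHz mod fs = 7.1 kHz.
7.1 kHz ≤ fs/2 = 17.9 kHz, appears at 7.1 kHz.

7.1 kHz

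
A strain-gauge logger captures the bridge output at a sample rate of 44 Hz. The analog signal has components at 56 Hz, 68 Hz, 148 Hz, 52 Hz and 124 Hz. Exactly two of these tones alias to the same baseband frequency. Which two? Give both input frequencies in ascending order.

fs/2 = 22 Hz.
56 Hz mod fs = 12 Hz.
12 Hz ≤ fs/2 = 22 Hz, appears at 12 Hz.
68 Hz mod fs = 24 Hz.
24 Hz > fs/2 = 22 Hz, folds to fs − 24 Hz = 20 Hz.
148 Hz mod fs = 16 Hz.
16 Hz ≤ fs/2 = 22 Hz, appears at 16 Hz.
52 Hz mod fs = 8 Hz.
8 Hz ≤ fs/2 = 22 Hz, appears at 8 Hz.
124 Hz mod fs = 36 Hz.
36 Hz > fs/2 = 22 Hz, folds to fs − 36 Hz = 8 Hz.
52 Hz and 124 Hz both map to 8 Hz.

52 Hz, 124 Hz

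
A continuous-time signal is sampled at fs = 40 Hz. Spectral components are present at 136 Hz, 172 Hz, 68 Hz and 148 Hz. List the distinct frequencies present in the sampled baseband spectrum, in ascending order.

fs/2 = 20 Hz.
136 Hz mod fs = 16 Hz.
16 Hz ≤ fs/2 = 20 Hz, appears at 16 Hz.
172 Hz mod fs = 12 Hz.
12 Hz ≤ fs/2 = 20 Hz, appears at 12 Hz.
68 Hz mod fs = 28 Hz.
28 Hz > fs/2 = 20 Hz, folds to fs − 28 Hz = 12 Hz.
148 Hz mod fs = 28 Hz.
28 Hz > fs/2 = 20 Hz, folds to fs − 28 Hz = 12 Hz.
Distinct values: {12 Hz, 16 Hz}.

12 Hz, 16 Hz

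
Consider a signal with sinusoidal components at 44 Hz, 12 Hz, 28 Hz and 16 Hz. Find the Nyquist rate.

88 Hz

Highest-frequency component: 44 Hz.
Nyquist rate = 2 × 44 Hz = 88 Hz.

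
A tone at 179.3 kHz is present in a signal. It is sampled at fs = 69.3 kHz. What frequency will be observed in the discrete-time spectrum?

28.6 kHz

179.3 kHz mod fs = 40.7 kHz.
40.7 kHz > fs/2 = 34.65 kHz, folds to fs − 40.7 kHz = 28.6 kHz.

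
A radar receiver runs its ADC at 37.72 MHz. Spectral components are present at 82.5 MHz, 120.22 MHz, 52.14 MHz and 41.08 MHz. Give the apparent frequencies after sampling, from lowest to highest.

fs/2 = 18.86 MHz.
82.5 MHz mod fs = 7.06 MHz.
7.06 MHz ≤ fs/2 = 18.86 MHz, appears at 7.06 MHz.
120.22 MHz mod fs = 7.06 MHz.
7.06 MHz ≤ fs/2 = 18.86 MHz, appears at 7.06 MHz.
52.14 MHz mod fs = 14.42 MHz.
14.42 MHz ≤ fs/2 = 18.86 MHz, appears at 14.42 MHz.
41.08 MHz mod fs = 3.36 MHz.
3.36 MHz ≤ fs/2 = 18.86 MHz, appears at 3.36 MHz.
Distinct values: {3.36 MHz, 7.06 MHz, 14.42 MHz}.

3.36 MHz, 7.06 MHz, 14.42 MHz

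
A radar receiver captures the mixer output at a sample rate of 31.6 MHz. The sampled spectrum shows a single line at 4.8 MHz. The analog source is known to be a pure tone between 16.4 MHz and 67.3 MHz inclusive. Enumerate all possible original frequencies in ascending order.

26.8 MHz, 36.4 MHz, 58.4 MHz

Frequencies that alias to 4.8 MHz are k·fs ± 4.8 MHz for integer k ≥ 0.
k=0: 4.8 MHz.
k=1: 26.8 MHz, 36.4 MHz.
k=2: 58.4 MHz, 68 MHz.
k=3: 90 MHz, 99.6 MHz.
Within [16.4 MHz, 67.3 MHz]: 26.8 MHz, 36.4 MHz, 58.4 MHz.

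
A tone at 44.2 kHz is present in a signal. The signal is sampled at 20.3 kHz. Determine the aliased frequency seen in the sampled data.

3.6 kHz

44.2 kHz mod fs = 3.6 kHz.
3.6 kHz ≤ fs/2 = 10.15 kHz, appears at 3.6 kHz.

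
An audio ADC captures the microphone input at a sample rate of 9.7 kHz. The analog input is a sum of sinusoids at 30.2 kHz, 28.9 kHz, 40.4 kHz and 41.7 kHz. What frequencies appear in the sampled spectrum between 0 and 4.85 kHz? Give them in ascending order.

fs/2 = 4.85 kHz.
30.2 kHz mod fs = 1.1 kHz.
1.1 kHz ≤ fs/2 = 4.85 kHz, appears at 1.1 kHz.
28.9 kHz mod fs = 9.5 kHz.
9.5 kHz > fs/2 = 4.85 kHz, folds to fs − 9.5 kHz = 0.2 kHz.
40.4 kHz mod fs = 1.6 kHz.
1.6 kHz ≤ fs/2 = 4.85 kHz, appears at 1.6 kHz.
41.7 kHz mod fs = 2.9 kHz.
2.9 kHz ≤ fs/2 = 4.85 kHz, appears at 2.9 kHz.
Distinct values: {0.2 kHz, 1.1 kHz, 1.6 kHz, 2.9 kHz}.

0.2 kHz, 1.1 kHz, 1.6 kHz, 2.9 kHz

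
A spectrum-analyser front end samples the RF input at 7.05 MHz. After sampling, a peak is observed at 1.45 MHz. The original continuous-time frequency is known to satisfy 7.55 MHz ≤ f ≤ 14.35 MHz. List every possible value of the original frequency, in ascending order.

Frequencies that alias to 1.45 MHz are k·fs ± 1.45 MHz for integer k ≥ 0.
k=0: 1.45 MHz.
k=1: 5.6 MHz, 8.5 MHz.
k=2: 12.65 MHz, 15.55 MHz.
k=3: 19.7 MHz, 22.6 MHz.
Within [7.55 MHz, 14.35 MHz]: 8.5 MHz, 12.65 MHz.

8.5 MHz, 12.65 MHz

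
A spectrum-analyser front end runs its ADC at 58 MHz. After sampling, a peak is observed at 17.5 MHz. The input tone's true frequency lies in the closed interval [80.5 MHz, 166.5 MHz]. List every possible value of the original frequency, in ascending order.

98.5 MHz, 133.5 MHz, 156.5 MHz

Frequencies that alias to 17.5 MHz are k·fs ± 17.5 MHz for integer k ≥ 0.
k=0: 17.5 MHz.
k=1: 40.5 MHz, 75.5 MHz.
k=2: 98.5 MHz, 133.5 MHz.
k=3: 156.5 MHz, 191.5 MHz.
k=4: 214.5 MHz, 249.5 MHz.
Within [80.5 MHz, 166.5 MHz]: 98.5 MHz, 133.5 MHz, 156.5 MHz.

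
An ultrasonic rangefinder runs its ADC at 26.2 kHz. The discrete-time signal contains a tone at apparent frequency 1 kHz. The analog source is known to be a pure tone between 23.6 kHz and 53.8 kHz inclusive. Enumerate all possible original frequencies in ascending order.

25.2 kHz, 27.2 kHz, 51.4 kHz, 53.4 kHz

Frequencies that alias to 1 kHz are k·fs ± 1 kHz for integer k ≥ 0.
k=0: 1 kHz.
k=1: 25.2 kHz, 27.2 kHz.
k=2: 51.4 kHz, 53.4 kHz.
k=3: 77.6 kHz, 79.6 kHz.
Within [23.6 kHz, 53.8 kHz]: 25.2 kHz, 27.2 kHz, 51.4 kHz, 53.4 kHz.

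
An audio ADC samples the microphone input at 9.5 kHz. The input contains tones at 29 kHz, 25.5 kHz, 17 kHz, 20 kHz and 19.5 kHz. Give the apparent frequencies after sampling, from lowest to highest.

0.5 kHz, 1 kHz, 2 kHz, 3 kHz

fs/2 = 4.75 kHz.
29 kHz mod fs = 0.5 kHz.
0.5 kHz ≤ fs/2 = 4.75 kHz, appears at 0.5 kHz.
25.5 kHz mod fs = 6.5 kHz.
6.5 kHz > fs/2 = 4.75 kHz, folds to fs − 6.5 kHz = 3 kHz.
17 kHz mod fs = 7.5 kHz.
7.5 kHz > fs/2 = 4.75 kHz, folds to fs − 7.5 kHz = 2 kHz.
20 kHz mod fs = 1 kHz.
1 kHz ≤ fs/2 = 4.75 kHz, appears at 1 kHz.
19.5 kHz mod fs = 0.5 kHz.
0.5 kHz ≤ fs/2 = 4.75 kHz, appears at 0.5 kHz.
Distinct values: {0.5 kHz, 1 kHz, 2 kHz, 3 kHz}.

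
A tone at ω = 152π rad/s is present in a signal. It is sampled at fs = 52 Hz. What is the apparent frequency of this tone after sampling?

24 Hz

ω = 152π rad/s → f = ω/(2π) = 76 Hz.
76 Hz mod fs = 24 Hz.
24 Hz ≤ fs/2 = 26 Hz, appears at 24 Hz.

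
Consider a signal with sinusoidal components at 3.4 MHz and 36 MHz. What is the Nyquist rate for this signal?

Highest-frequency component: 36 MHz.
Nyquist rate = 2 × 36 MHz = 72 MHz.

72 MHz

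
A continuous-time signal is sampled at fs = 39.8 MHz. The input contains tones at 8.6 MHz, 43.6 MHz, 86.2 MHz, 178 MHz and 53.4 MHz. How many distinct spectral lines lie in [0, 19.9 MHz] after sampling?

5

fs/2 = 19.9 MHz.
8.6 MHz ≤ fs/2 = 19.9 MHz, passes unchanged.
43.6 MHz mod fs = 3.8 MHz.
3.8 MHz ≤ fs/2 = 19.9 MHz, appears at 3.8 MHz.
86.2 MHz mod fs = 6.6 MHz.
6.6 MHz ≤ fs/2 = 19.9 MHz, appears at 6.6 MHz.
178 MHz mod fs = 18.8 MHz.
18.8 MHz ≤ fs/2 = 19.9 MHz, appears at 18.8 MHz.
53.4 MHz mod fs = 13.6 MHz.
13.6 MHz ≤ fs/2 = 19.9 MHz, appears at 13.6 MHz.
Distinct values: {3.8 MHz, 6.6 MHz, 8.6 MHz, 13.6 MHz, 18.8 MHz} → 5.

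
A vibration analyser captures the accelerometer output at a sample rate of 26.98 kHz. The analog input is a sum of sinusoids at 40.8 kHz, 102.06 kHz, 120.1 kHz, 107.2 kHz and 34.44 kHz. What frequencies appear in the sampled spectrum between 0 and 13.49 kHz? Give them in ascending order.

0.72 kHz, 5.86 kHz, 7.46 kHz, 12.18 kHz, 13.16 kHz

fs/2 = 13.49 kHz.
40.8 kHz mod fs = 13.82 kHz.
13.82 kHz > fs/2 = 13.49 kHz, folds to fs − 13.82 kHz = 13.16 kHz.
102.06 kHz mod fs = 21.12 kHz.
21.12 kHz > fs/2 = 13.49 kHz, folds to fs − 21.12 kHz = 5.86 kHz.
120.1 kHz mod fs = 12.18 kHz.
12.18 kHz ≤ fs/2 = 13.49 kHz, appears at 12.18 kHz.
107.2 kHz mod fs = 26.26 kHz.
26.26 kHz > fs/2 = 13.49 kHz, folds to fs − 26.26 kHz = 0.72 kHz.
34.44 kHz mod fs = 7.46 kHz.
7.46 kHz ≤ fs/2 = 13.49 kHz, appears at 7.46 kHz.
Distinct values: {0.72 kHz, 5.86 kHz, 7.46 kHz, 12.18 kHz, 13.16 kHz}.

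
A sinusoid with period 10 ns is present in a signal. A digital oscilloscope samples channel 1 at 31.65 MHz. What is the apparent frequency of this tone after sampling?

5.05 MHz

T = 10 ns → f = 1/T = 100 MHz.
100 MHz mod fs = 5.05 MHz.
5.05 MHz ≤ fs/2 = 15.825 MHz, appears at 5.05 MHz.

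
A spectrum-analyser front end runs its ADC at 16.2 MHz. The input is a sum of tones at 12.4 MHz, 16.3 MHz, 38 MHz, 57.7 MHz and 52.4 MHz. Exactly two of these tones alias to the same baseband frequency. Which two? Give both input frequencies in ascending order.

fs/2 = 8.1 MHz.
12.4 MHz > fs/2 = 8.1 MHz, folds to fs − 12.4 MHz = 3.8 MHz.
16.3 MHz mod fs = 0.1 MHz.
0.1 MHz ≤ fs/2 = 8.1 MHz, appears at 0.1 MHz.
38 MHz mod fs = 5.6 MHz.
5.6 MHz ≤ fs/2 = 8.1 MHz, appears at 5.6 MHz.
57.7 MHz mod fs = 9.1 MHz.
9.1 MHz > fs/2 = 8.1 MHz, folds to fs − 9.1 MHz = 7.1 MHz.
52.4 MHz mod fs = 3.8 MHz.
3.8 MHz ≤ fs/2 = 8.1 MHz, appears at 3.8 MHz.
12.4 MHz and 52.4 MHz both map to 3.8 MHz.

12.4 MHz, 52.4 MHz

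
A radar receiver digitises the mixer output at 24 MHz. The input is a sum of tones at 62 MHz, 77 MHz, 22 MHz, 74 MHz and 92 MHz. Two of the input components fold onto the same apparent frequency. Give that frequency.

fs/2 = 12 MHz.
62 MHz mod fs = 14 MHz.
14 MHz > fs/2 = 12 MHz, folds to fs − 14 MHz = 10 MHz.
77 MHz mod fs = 5 MHz.
5 MHz ≤ fs/2 = 12 MHz, appears at 5 MHz.
22 MHz > fs/2 = 12 MHz, folds to fs − 22 MHz = 2 MHz.
74 MHz mod fs = 2 MHz.
2 MHz ≤ fs/2 = 12 MHz, appears at 2 MHz.
92 MHz mod fs = 20 MHz.
20 MHz > fs/2 = 12 MHz, folds to fs − 20 MHz = 4 MHz.
22 MHz and 74 MHz both map to 2 MHz.

2 MHz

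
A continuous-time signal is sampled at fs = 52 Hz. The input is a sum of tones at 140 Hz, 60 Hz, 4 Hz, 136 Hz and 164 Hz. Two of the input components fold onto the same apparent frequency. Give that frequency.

8 Hz

fs/2 = 26 Hz.
140 Hz mod fs = 36 Hz.
36 Hz > fs/2 = 26 Hz, folds to fs − 36 Hz = 16 Hz.
60 Hz mod fs = 8 Hz.
8 Hz ≤ fs/2 = 26 Hz, appears at 8 Hz.
4 Hz ≤ fs/2 = 26 Hz, passes unchanged.
136 Hz mod fs = 32 Hz.
32 Hz > fs/2 = 26 Hz, folds to fs − 32 Hz = 20 Hz.
164 Hz mod fs = 8 Hz.
8 Hz ≤ fs/2 = 26 Hz, appears at 8 Hz.
60 Hz and 164 Hz both map to 8 Hz.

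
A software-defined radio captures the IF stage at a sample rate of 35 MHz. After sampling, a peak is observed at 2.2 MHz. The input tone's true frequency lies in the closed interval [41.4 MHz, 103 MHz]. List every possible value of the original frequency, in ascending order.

67.8 MHz, 72.2 MHz, 102.8 MHz

Frequencies that alias to 2.2 MHz are k·fs ± 2.2 MHz for integer k ≥ 0.
k=0: 2.2 MHz.
k=1: 32.8 MHz, 37.2 MHz.
k=2: 67.8 MHz, 72.2 MHz.
k=3: 102.8 MHz, 107.2 MHz.
k=4: 137.8 MHz, 142.2 MHz.
Within [41.4 MHz, 103 MHz]: 67.8 MHz, 72.2 MHz, 102.8 MHz.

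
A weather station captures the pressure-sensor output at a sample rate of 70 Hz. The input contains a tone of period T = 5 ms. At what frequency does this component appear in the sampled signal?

10 Hz

T = 5 ms → f = 1/T = 200 Hz.
200 Hz mod fs = 60 Hz.
60 Hz > fs/2 = 35 Hz, folds to fs − 60 Hz = 10 Hz.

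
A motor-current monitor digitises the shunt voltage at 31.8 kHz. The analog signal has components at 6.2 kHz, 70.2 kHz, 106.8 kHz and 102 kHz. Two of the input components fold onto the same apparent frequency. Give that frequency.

fs/2 = 15.9 kHz.
6.2 kHz ≤ fs/2 = 15.9 kHz, passes unchanged.
70.2 kHz mod fs = 6.6 kHz.
6.6 kHz ≤ fs/2 = 15.9 kHz, appears at 6.6 kHz.
106.8 kHz mod fs = 11.4 kHz.
11.4 kHz ≤ fs/2 = 15.9 kHz, appears at 11.4 kHz.
102 kHz mod fs = 6.6 kHz.
6.6 kHz ≤ fs/2 = 15.9 kHz, appears at 6.6 kHz.
70.2 kHz and 102 kHz both map to 6.6 kHz.

6.6 kHz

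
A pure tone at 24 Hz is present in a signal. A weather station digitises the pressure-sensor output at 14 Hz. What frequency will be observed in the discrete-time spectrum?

4 Hz

24 Hz mod fs = 10 Hz.
10 Hz > fs/2 = 7 Hz, folds to fs − 10 Hz = 4 Hz.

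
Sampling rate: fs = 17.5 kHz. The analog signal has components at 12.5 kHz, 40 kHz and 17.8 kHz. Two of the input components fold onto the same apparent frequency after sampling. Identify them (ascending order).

fs/2 = 8.75 kHz.
12.5 kHz > fs/2 = 8.75 kHz, folds to fs − 12.5 kHz = 5 kHz.
40 kHz mod fs = 5 kHz.
5 kHz ≤ fs/2 = 8.75 kHz, appears at 5 kHz.
17.8 kHz mod fs = 0.3 kHz.
0.3 kHz ≤ fs/2 = 8.75 kHz, appears at 0.3 kHz.
12.5 kHz and 40 kHz both map to 5 kHz.

12.5 kHz, 40 kHz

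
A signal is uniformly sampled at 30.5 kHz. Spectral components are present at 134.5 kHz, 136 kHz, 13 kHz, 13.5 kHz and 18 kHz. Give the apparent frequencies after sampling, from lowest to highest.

fs/2 = 15.25 kHz.
134.5 kHz mod fs = 12.5 kHz.
12.5 kHz ≤ fs/2 = 15.25 kHz, appears at 12.5 kHz.
136 kHz mod fs = 14 kHz.
14 kHz ≤ fs/2 = 15.25 kHz, appears at 14 kHz.
13 kHz ≤ fs/2 = 15.25 kHz, passes unchanged.
13.5 kHz ≤ fs/2 = 15.25 kHz, passes unchanged.
18 kHz > fs/2 = 15.25 kHz, folds to fs − 18 kHz = 12.5 kHz.
Distinct values: {12.5 kHz, 13 kHz, 13.5 kHz, 14 kHz}.

12.5 kHz, 13 kHz, 13.5 kHz, 14 kHz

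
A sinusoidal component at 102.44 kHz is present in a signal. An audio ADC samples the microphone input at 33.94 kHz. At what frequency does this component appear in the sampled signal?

102.44 kHz mod fs = 0.62 kHz.
0.62 kHz ≤ fs/2 = 16.97 kHz, appears at 0.62 kHz.

0.62 kHz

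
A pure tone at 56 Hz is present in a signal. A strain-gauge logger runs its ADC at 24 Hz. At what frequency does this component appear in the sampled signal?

8 Hz

56 Hz mod fs = 8 Hz.
8 Hz ≤ fs/2 = 12 Hz, appears at 8 Hz.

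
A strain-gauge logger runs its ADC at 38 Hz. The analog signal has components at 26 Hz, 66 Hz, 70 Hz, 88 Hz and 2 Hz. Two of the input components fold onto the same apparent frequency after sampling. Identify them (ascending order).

26 Hz, 88 Hz

fs/2 = 19 Hz.
26 Hz > fs/2 = 19 Hz, folds to fs − 26 Hz = 12 Hz.
66 Hz mod fs = 28 Hz.
28 Hz > fs/2 = 19 Hz, folds to fs − 28 Hz = 10 Hz.
70 Hz mod fs = 32 Hz.
32 Hz > fs/2 = 19 Hz, folds to fs − 32 Hz = 6 Hz.
88 Hz mod fs = 12 Hz.
12 Hz ≤ fs/2 = 19 Hz, appears at 12 Hz.
2 Hz ≤ fs/2 = 19 Hz, passes unchanged.
26 Hz and 88 Hz both map to 12 Hz.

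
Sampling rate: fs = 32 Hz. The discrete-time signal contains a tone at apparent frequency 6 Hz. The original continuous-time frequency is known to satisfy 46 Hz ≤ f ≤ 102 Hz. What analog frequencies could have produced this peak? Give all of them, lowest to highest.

58 Hz, 70 Hz, 90 Hz, 102 Hz

Frequencies that alias to 6 Hz are k·fs ± 6 Hz for integer k ≥ 0.
k=0: 6 Hz.
k=1: 26 Hz, 38 Hz.
k=2: 58 Hz, 70 Hz.
k=3: 90 Hz, 102 Hz.
k=4: 122 Hz, 134 Hz.
Within [46 Hz, 102 Hz]: 58 Hz, 70 Hz, 90 Hz, 102 Hz.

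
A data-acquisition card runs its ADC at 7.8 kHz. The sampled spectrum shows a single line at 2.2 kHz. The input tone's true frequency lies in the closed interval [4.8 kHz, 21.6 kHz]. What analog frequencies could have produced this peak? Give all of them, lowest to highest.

Frequencies that alias to 2.2 kHz are k·fs ± 2.2 kHz for integer k ≥ 0.
k=0: 2.2 kHz.
k=1: 5.6 kHz, 10 kHz.
k=2: 13.4 kHz, 17.8 kHz.
k=3: 21.2 kHz, 25.6 kHz.
k=4: 29 kHz, 33.4 kHz.
Within [4.8 kHz, 21.6 kHz]: 5.6 kHz, 10 kHz, 13.4 kHz, 17.8 kHz, 21.2 kHz.

5.6 kHz, 10 kHz, 13.4 kHz, 17.8 kHz, 21.2 kHz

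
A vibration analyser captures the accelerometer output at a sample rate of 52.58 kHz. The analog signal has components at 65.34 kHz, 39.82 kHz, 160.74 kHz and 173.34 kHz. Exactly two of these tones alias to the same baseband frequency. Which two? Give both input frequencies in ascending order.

fs/2 = 26.29 kHz.
65.34 kHz mod fs = 12.76 kHz.
12.76 kHz ≤ fs/2 = 26.29 kHz, appears at 12.76 kHz.
39.82 kHz > fs/2 = 26.29 kHz, folds to fs − 39.82 kHz = 12.76 kHz.
160.74 kHz mod fs = 3 kHz.
3 kHz ≤ fs/2 = 26.29 kHz, appears at 3 kHz.
173.34 kHz mod fs = 15.6 kHz.
15.6 kHz ≤ fs/2 = 26.29 kHz, appears at 15.6 kHz.
39.82 kHz and 65.34 kHz both map to 12.76 kHz.

39.82 kHz, 65.34 kHz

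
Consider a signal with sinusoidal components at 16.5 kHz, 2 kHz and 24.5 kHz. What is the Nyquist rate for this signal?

49 kHz

Highest-frequency component: 24.5 kHz.
Nyquist rate = 2 × 24.5 kHz = 49 kHz.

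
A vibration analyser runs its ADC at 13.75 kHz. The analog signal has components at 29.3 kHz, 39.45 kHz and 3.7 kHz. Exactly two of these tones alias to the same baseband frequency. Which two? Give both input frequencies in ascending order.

fs/2 = 6.875 kHz.
29.3 kHz mod fs = 1.8 kHz.
1.8 kHz ≤ fs/2 = 6.875 kHz, appears at 1.8 kHz.
39.45 kHz mod fs = 11.95 kHz.
11.95 kHz > fs/2 = 6.875 kHz, folds to fs − 11.95 kHz = 1.8 kHz.
3.7 kHz ≤ fs/2 = 6.875 kHz, passes unchanged.
29.3 kHz and 39.45 kHz both map to 1.8 kHz.

29.3 kHz, 39.45 kHz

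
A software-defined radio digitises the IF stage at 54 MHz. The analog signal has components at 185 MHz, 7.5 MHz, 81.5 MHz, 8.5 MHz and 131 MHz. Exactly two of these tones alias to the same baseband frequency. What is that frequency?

fs/2 = 27 MHz.
185 MHz mod fs = 23 MHz.
23 MHz ≤ fs/2 = 27 MHz, appears at 23 MHz.
7.5 MHz ≤ fs/2 = 27 MHz, passes unchanged.
81.5 MHz mod fs = 27.5 MHz.
27.5 MHz > fs/2 = 27 MHz, folds to fs − 27.5 MHz = 26.5 MHz.
8.5 MHz ≤ fs/2 = 27 MHz, passes unchanged.
131 MHz mod fs = 23 MHz.
23 MHz ≤ fs/2 = 27 MHz, appears at 23 MHz.
131 MHz and 185 MHz both map to 23 MHz.

23 MHz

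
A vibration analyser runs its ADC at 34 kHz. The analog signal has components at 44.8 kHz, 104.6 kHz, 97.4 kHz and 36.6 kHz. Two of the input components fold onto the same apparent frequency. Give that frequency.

fs/2 = 17 kHz.
44.8 kHz mod fs = 10.8 kHz.
10.8 kHz ≤ fs/2 = 17 kHz, appears at 10.8 kHz.
104.6 kHz mod fs = 2.6 kHz.
2.6 kHz ≤ fs/2 = 17 kHz, appears at 2.6 kHz.
97.4 kHz mod fs = 29.4 kHz.
29.4 kHz > fs/2 = 17 kHz, folds to fs − 29.4 kHz = 4.6 kHz.
36.6 kHz mod fs = 2.6 kHz.
2.6 kHz ≤ fs/2 = 17 kHz, appears at 2.6 kHz.
36.6 kHz and 104.6 kHz both map to 2.6 kHz.

2.6 kHz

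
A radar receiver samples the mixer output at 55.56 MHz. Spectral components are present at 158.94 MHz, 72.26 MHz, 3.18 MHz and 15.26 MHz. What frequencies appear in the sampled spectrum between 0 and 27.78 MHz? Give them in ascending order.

3.18 MHz, 7.74 MHz, 15.26 MHz, 16.7 MHz

fs/2 = 27.78 MHz.
158.94 MHz mod fs = 47.82 MHz.
47.82 MHz > fs/2 = 27.78 MHz, folds to fs − 47.82 MHz = 7.74 MHz.
72.26 MHz mod fs = 16.7 MHz.
16.7 MHz ≤ fs/2 = 27.78 MHz, appears at 16.7 MHz.
3.18 MHz ≤ fs/2 = 27.78 MHz, passes unchanged.
15.26 MHz ≤ fs/2 = 27.78 MHz, passes unchanged.
Distinct values: {3.18 MHz, 7.74 MHz, 15.26 MHz, 16.7 MHz}.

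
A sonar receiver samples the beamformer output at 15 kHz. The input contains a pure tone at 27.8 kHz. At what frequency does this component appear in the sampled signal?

27.8 kHz mod fs = 12.8 kHz.
12.8 kHz > fs/2 = 7.5 kHz, folds to fs − 12.8 kHz = 2.2 kHz.

2.2 kHz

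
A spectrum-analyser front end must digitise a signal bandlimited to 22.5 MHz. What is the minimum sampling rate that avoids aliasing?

45 MHz

Nyquist rate = 2 × 22.5 MHz = 45 MHz.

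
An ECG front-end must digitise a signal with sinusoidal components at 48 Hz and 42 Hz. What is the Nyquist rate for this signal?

Highest-frequency component: 48 Hz.
Nyquist rate = 2 × 48 Hz = 96 Hz.

96 Hz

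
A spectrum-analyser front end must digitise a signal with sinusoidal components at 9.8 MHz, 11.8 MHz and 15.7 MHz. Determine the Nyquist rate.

31.4 MHz

Highest-frequency component: 15.7 MHz.
Nyquist rate = 2 × 15.7 MHz = 31.4 MHz.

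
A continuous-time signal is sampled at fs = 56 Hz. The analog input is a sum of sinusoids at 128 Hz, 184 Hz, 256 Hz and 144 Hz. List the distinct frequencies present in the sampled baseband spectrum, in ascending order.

16 Hz, 24 Hz

fs/2 = 28 Hz.
128 Hz mod fs = 16 Hz.
16 Hz ≤ fs/2 = 28 Hz, appears at 16 Hz.
184 Hz mod fs = 16 Hz.
16 Hz ≤ fs/2 = 28 Hz, appears at 16 Hz.
256 Hz mod fs = 32 Hz.
32 Hz > fs/2 = 28 Hz, folds to fs − 32 Hz = 24 Hz.
144 Hz mod fs = 32 Hz.
32 Hz > fs/2 = 28 Hz, folds to fs − 32 Hz = 24 Hz.
Distinct values: {16 Hz, 24 Hz}.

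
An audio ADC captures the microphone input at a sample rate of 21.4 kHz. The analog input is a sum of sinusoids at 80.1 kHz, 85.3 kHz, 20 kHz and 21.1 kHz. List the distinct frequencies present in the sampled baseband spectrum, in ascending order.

fs/2 = 10.7 kHz.
80.1 kHz mod fs = 15.9 kHz.
15.9 kHz > fs/2 = 10.7 kHz, folds to fs − 15.9 kHz = 5.5 kHz.
85.3 kHz mod fs = 21.1 kHz.
21.1 kHz > fs/2 = 10.7 kHz, folds to fs − 21.1 kHz = 0.3 kHz.
20 kHz > fs/2 = 10.7 kHz, folds to fs − 20 kHz = 1.4 kHz.
21.1 kHz > fs/2 = 10.7 kHz, folds to fs − 21.1 kHz = 0.3 kHz.
Distinct values: {0.3 kHz, 1.4 kHz, 5.5 kHz}.

0.3 kHz, 1.4 kHz, 5.5 kHz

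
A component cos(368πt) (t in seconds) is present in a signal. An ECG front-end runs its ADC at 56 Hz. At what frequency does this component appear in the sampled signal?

16 Hz

ω = 368π rad/s → f = ω/(2π) = 184 Hz.
184 Hz mod fs = 16 Hz.
16 Hz ≤ fs/2 = 28 Hz, appears at 16 Hz.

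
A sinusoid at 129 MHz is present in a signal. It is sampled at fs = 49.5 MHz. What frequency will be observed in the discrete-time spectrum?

19.5 MHz

129 MHz mod fs = 30 MHz.
30 MHz > fs/2 = 24.75 MHz, folds to fs − 30 MHz = 19.5 MHz.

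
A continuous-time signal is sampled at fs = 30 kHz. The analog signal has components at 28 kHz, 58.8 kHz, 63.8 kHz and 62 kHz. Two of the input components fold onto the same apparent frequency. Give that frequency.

2 kHz

fs/2 = 15 kHz.
28 kHz > fs/2 = 15 kHz, folds to fs − 28 kHz = 2 kHz.
58.8 kHz mod fs = 28.8 kHz.
28.8 kHz > fs/2 = 15 kHz, folds to fs − 28.8 kHz = 1.2 kHz.
63.8 kHz mod fs = 3.8 kHz.
3.8 kHz ≤ fs/2 = 15 kHz, appears at 3.8 kHz.
62 kHz mod fs = 2 kHz.
2 kHz ≤ fs/2 = 15 kHz, appears at 2 kHz.
28 kHz and 62 kHz both map to 2 kHz.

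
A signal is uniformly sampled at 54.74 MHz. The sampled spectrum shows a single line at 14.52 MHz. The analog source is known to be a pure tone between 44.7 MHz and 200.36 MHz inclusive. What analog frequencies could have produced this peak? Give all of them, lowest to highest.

69.26 MHz, 94.96 MHz, 124 MHz, 149.7 MHz, 178.74 MHz

Frequencies that alias to 14.52 MHz are k·fs ± 14.52 MHz for integer k ≥ 0.
k=0: 14.52 MHz.
k=1: 40.22 MHz, 69.26 MHz.
k=2: 94.96 MHz, 124 MHz.
k=3: 149.7 MHz, 178.74 MHz.
k=4: 204.44 MHz, 233.48 MHz.
Within [44.7 MHz, 200.36 MHz]: 69.26 MHz, 94.96 MHz, 124 MHz, 149.7 MHz, 178.74 MHz.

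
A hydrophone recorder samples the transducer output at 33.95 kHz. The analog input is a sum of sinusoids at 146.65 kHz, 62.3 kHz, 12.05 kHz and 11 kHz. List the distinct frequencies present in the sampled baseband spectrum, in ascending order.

5.6 kHz, 10.85 kHz, 11 kHz, 12.05 kHz

fs/2 = 16.975 kHz.
146.65 kHz mod fs = 10.85 kHz.
10.85 kHz ≤ fs/2 = 16.975 kHz, appears at 10.85 kHz.
62.3 kHz mod fs = 28.35 kHz.
28.35 kHz > fs/2 = 16.975 kHz, folds to fs − 28.35 kHz = 5.6 kHz.
12.05 kHz ≤ fs/2 = 16.975 kHz, passes unchanged.
11 kHz ≤ fs/2 = 16.975 kHz, passes unchanged.
Distinct values: {5.6 kHz, 10.85 kHz, 11 kHz, 12.05 kHz}.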